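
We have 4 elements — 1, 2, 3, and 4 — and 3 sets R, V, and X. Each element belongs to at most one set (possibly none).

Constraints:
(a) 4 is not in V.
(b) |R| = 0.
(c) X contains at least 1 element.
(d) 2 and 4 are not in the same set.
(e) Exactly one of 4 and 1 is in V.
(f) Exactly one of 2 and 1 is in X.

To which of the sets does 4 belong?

4: none

From (a): 4 ∉ V.
(b): R already has 0, so the rest are out.
(e) (exactly one): 1 ∈ V.
(f) (exactly one): 2 ∈ X.
(d): 4 ∉ X.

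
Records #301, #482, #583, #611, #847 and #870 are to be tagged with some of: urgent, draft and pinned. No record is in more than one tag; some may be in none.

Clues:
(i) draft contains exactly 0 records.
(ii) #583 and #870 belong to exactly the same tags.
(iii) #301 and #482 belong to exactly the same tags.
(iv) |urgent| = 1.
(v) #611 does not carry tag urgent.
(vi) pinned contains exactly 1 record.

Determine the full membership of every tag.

urgent = {#847}; draft = {}; pinned = {#611}

From (v): #611 ∉ urgent.
(i): draft already has 0, so the rest are out.
Suppose #301 ∈ urgent: no assignment then satisfies all the clues, so #301 ∉ urgent.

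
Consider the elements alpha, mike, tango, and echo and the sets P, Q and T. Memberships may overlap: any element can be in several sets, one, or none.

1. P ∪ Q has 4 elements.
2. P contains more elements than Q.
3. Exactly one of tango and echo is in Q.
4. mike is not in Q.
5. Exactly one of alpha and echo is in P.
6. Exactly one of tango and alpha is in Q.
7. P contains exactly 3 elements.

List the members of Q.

Q = {alpha, echo}

From (4): mike ∉ Q.
Suppose alpha ∉ Q: no assignment then satisfies all the clues, so alpha ∈ Q.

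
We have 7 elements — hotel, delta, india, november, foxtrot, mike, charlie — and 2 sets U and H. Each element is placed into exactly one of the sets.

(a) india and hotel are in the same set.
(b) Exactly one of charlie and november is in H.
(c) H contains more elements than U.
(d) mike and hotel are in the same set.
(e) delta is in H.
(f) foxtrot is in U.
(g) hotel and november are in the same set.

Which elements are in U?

U = {charlie, foxtrot}

From (e): delta ∈ H.
From (f): foxtrot ∈ U.
Suppose hotel ∈ U: no assignment then satisfies all the clues, so hotel ∉ U.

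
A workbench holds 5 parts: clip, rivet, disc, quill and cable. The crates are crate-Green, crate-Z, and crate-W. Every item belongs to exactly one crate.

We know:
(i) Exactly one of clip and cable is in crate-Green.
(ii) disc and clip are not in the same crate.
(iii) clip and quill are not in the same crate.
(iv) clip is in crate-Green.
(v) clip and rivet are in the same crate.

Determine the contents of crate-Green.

From (iv): clip ∈ crate-Green.
(i) (exactly one): cable ∉ crate-Green.
(ii): disc ∉ crate-Green.
(iii): quill ∉ crate-Green.
(v): rivet matches clip: rivet ∈ crate-Green.

crate-Green = {clip, rivet}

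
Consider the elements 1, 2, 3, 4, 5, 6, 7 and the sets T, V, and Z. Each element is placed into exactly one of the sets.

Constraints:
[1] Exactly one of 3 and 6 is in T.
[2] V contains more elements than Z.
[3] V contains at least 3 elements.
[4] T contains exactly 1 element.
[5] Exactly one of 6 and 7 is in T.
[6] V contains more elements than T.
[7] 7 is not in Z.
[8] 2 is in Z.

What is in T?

From (7): 7 ∉ Z.
From (8): 2 ∈ Z.
Suppose 1 ∈ T: no assignment then satisfies all the clues, so 1 ∉ T.

T = {6}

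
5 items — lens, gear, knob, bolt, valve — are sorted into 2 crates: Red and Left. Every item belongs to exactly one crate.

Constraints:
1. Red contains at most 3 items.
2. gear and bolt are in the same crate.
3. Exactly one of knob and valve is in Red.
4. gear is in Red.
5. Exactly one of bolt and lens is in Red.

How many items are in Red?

3

From (4): gear ∈ Red.
(2): bolt matches gear: bolt ∈ Red.
(5) (exactly one): lens ∉ Red.
Only one crate left: lens ∈ Left.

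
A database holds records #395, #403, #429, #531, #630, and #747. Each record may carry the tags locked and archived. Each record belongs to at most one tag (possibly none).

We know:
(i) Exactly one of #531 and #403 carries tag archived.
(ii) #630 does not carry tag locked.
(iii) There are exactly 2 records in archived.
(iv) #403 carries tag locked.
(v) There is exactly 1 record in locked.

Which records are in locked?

From (ii): #630 ∉ locked.
From (iv): #403 ∈ locked.
(i) (exactly one): #531 ∈ archived.
(v): locked already has 1, so the rest are out.

locked = {#403}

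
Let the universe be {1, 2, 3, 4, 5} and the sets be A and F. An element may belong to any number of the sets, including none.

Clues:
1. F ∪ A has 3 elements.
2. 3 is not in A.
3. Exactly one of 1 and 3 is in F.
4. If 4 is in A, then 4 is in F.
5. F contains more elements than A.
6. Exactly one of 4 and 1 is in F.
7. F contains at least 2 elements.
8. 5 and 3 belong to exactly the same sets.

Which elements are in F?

From (2): 3 ∉ A.
(8): 5 matches 3: 5 ∉ A.
Suppose 1 ∈ F: no assignment then satisfies all the clues, so 1 ∉ F.

F = {3, 4, 5}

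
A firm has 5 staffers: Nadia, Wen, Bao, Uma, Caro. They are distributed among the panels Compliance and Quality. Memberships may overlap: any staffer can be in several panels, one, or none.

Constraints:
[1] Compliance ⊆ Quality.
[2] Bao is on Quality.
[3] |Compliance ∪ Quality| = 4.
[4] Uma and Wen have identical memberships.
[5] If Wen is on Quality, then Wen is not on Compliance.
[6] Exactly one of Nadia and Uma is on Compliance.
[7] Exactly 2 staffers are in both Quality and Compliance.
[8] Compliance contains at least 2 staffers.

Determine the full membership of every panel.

Compliance = {Bao, Nadia}; Quality = {Bao, Nadia, Uma, Wen}

From (2): Bao ∈ Quality.
Suppose Nadia ∉ Compliance: no assignment then satisfies all the clues, so Nadia ∈ Compliance.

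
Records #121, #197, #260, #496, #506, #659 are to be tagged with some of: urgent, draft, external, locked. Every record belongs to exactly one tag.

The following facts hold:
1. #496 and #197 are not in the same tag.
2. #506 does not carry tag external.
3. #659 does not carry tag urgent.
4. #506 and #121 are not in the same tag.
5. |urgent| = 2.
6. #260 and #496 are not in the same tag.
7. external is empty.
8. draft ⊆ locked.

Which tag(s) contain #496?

#496: urgent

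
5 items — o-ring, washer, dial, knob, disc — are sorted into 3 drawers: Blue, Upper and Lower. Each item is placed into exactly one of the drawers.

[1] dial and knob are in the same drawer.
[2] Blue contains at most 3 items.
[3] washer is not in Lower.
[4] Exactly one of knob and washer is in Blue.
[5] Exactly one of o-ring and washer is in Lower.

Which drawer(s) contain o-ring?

From (3): washer ∉ Lower.
(5) (exactly one): o-ring ∈ Lower.

o-ring: Lower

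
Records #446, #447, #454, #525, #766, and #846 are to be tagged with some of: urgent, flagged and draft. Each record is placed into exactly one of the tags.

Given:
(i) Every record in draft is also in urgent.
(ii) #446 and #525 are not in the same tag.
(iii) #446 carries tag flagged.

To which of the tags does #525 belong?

From (iii): #446 ∈ flagged.
(ii): #525 ∉ flagged.
Suppose #525 ∉ urgent: no assignment then satisfies all the clues, so #525 ∈ urgent.

#525: urgent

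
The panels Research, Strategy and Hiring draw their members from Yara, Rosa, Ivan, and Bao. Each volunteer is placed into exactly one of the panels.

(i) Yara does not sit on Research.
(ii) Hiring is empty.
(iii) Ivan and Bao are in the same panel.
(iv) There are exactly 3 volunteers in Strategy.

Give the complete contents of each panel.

Research = {Rosa}; Strategy = {Bao, Ivan, Yara}; Hiring = {}

From (i): Yara ∉ Research.
(ii): Hiring already has 0, so the rest are out.
Only one panel left: Yara ∈ Strategy.
Suppose Rosa ∉ Research: no assignment then satisfies all the clues, so Rosa ∈ Research.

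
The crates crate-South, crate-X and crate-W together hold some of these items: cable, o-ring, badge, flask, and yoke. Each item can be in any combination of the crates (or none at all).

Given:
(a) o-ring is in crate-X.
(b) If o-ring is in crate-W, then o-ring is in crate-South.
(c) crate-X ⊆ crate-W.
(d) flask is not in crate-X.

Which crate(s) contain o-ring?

From (a): o-ring ∈ crate-X.
From (d): flask ∉ crate-X.
(c) with o-ring ∈ crate-X: o-ring ∈ crate-W.
(b): o-ring ∈ crate-South.

o-ring: crate-South, crate-W, crate-X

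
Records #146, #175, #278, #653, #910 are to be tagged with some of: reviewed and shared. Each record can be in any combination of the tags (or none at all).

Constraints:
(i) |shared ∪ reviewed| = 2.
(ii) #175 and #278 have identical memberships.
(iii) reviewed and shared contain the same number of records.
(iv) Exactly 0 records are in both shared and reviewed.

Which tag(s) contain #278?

#278: none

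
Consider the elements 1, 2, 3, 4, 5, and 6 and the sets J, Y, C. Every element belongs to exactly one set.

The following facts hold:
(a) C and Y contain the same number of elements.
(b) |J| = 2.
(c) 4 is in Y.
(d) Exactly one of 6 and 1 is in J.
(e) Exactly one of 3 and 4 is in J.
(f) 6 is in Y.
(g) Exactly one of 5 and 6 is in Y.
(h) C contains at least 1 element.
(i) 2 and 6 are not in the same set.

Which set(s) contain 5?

5: C

From (c): 4 ∈ Y.
From (f): 6 ∈ Y.
(d) (exactly one): 1 ∈ J.
(e) (exactly one): 3 ∈ J.
(g) (exactly one): 5 ∉ Y.
(i): 2 ∉ Y.
(b): J already has 2, so the rest are out.
Only one set left: 2 ∈ C.
Only one set left: 5 ∈ C.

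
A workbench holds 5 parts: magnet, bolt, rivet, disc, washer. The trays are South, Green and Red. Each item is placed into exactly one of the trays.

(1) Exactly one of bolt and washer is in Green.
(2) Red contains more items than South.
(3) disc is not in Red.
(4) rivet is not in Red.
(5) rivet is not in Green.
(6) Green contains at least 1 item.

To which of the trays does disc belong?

disc: Green

From (3): disc ∉ Red.
From (4): rivet ∉ Red.
From (5): rivet ∉ Green.
Only one tray left: rivet ∈ South.
Suppose disc ∈ South: no assignment then satisfies all the clues, so disc ∉ South.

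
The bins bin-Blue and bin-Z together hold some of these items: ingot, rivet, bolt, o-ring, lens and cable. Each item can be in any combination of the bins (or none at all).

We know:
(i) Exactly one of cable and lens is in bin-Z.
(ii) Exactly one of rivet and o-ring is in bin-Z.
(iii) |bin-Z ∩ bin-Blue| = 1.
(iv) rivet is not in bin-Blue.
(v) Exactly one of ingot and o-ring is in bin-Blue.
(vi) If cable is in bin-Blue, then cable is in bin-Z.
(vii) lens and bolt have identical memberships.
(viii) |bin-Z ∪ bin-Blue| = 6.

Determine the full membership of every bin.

From (iv): rivet ∉ bin-Blue.
Suppose ingot ∈ bin-Blue: no assignment then satisfies all the clues, so ingot ∉ bin-Blue.

bin-Blue = {bolt, cable, lens, o-ring}; bin-Z = {cable, ingot, rivet}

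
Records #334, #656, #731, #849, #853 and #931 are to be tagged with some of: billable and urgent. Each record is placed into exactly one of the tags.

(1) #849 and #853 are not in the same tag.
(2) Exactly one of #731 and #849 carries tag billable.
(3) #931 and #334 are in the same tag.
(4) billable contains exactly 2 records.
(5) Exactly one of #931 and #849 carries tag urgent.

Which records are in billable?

billable = {#656, #849}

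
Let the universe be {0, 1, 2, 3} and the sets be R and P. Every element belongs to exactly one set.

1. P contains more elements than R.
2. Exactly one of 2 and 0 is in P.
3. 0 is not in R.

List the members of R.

R = {2}

From (3): 0 ∉ R.
Only one set left: 0 ∈ P.
(2) (exactly one): 2 ∉ P.
Only one set left: 2 ∈ R.
Suppose 1 ∈ R: no assignment then satisfies all the clues, so 1 ∉ R.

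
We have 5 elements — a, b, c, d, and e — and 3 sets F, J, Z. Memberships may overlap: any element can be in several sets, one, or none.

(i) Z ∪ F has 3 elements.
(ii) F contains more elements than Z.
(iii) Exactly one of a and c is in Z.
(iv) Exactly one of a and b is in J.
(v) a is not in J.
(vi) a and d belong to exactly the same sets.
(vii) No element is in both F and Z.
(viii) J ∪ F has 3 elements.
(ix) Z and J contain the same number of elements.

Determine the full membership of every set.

F = {a, d}; J = {b}; Z = {c}

From (v): a ∉ J.
(iv) (exactly one): b ∈ J.
(vi): d matches a: d ∉ J.
Suppose a ∉ F: no assignment then satisfies all the clues, so a ∈ F.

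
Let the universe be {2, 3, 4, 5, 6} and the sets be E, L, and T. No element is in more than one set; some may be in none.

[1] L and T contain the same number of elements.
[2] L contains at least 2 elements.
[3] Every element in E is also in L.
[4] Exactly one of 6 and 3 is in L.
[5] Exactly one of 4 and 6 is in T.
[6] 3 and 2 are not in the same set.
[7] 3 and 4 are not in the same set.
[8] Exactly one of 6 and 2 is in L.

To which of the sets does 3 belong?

3: none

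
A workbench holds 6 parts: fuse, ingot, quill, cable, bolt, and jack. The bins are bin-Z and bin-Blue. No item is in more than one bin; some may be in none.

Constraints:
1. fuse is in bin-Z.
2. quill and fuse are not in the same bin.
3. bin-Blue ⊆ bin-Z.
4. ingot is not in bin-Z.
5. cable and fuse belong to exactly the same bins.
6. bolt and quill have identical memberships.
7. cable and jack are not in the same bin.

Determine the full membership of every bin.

From (1): fuse ∈ bin-Z.
From (4): ingot ∉ bin-Z.
(2): quill ∉ bin-Z.
(3) contrapositive: ingot ∉ bin-Blue.
(3) contrapositive: quill ∉ bin-Blue.
(5): cable matches fuse: cable ∈ bin-Z.
(6): bolt matches quill: bolt ∉ bin-Z.
(6): bolt matches quill: bolt ∉ bin-Blue.
(7): jack ∉ bin-Z.
(3) contrapositive: jack ∉ bin-Blue.

bin-Z = {cable, fuse}; bin-Blue = {}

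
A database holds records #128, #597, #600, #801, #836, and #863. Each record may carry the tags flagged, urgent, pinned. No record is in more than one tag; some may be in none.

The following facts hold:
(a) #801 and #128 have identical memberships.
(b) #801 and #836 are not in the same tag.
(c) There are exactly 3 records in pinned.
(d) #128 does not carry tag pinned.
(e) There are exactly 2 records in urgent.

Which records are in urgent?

urgent = {#128, #801}

From (d): #128 ∉ pinned.
(a): #801 matches #128: #801 ∉ pinned.
Suppose #128 ∉ urgent: no assignment then satisfies all the clues, so #128 ∈ urgent.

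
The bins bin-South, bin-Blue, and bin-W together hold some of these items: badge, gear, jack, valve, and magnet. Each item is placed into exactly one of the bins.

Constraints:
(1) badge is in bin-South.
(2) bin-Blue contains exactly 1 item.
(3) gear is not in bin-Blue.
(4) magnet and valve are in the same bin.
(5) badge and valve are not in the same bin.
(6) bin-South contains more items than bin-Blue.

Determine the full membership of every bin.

bin-South = {badge, gear}; bin-Blue = {jack}; bin-W = {magnet, valve}

From (1): badge ∈ bin-South.
From (3): gear ∉ bin-Blue.
(5): valve ∉ bin-South.
(4): magnet matches valve: magnet ∉ bin-South.
Suppose gear ∉ bin-South: no assignment then satisfies all the clues, so gear ∈ bin-South.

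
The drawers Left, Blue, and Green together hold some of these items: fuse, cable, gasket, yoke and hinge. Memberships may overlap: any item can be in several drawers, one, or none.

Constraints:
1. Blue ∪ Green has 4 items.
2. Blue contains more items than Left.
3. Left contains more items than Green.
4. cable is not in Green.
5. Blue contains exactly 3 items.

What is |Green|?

1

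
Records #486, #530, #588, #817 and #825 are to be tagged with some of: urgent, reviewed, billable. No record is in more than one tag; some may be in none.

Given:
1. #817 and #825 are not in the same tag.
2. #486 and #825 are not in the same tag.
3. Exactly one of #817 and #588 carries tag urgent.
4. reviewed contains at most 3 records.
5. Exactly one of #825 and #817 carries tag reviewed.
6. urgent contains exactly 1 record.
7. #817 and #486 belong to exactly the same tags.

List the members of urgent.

urgent = {#588}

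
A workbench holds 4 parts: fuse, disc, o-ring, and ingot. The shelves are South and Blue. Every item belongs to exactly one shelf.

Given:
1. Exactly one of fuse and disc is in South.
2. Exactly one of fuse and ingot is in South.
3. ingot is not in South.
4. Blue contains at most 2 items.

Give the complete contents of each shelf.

South = {fuse, o-ring}; Blue = {disc, ingot}

From (3): ingot ∉ South.
(2) (exactly one): fuse ∈ South.
Only one shelf left: ingot ∈ Blue.
(1) (exactly one): disc ∉ South.
Only one shelf left: disc ∈ Blue.
(4): Blue already has 2, so the rest are out.
Only one shelf left: o-ring ∈ South.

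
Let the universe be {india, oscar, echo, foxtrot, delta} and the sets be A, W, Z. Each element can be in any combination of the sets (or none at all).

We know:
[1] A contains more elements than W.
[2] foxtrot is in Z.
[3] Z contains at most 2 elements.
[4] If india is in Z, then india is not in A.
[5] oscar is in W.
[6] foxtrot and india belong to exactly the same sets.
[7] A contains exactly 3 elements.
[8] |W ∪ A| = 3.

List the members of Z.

Z = {foxtrot, india}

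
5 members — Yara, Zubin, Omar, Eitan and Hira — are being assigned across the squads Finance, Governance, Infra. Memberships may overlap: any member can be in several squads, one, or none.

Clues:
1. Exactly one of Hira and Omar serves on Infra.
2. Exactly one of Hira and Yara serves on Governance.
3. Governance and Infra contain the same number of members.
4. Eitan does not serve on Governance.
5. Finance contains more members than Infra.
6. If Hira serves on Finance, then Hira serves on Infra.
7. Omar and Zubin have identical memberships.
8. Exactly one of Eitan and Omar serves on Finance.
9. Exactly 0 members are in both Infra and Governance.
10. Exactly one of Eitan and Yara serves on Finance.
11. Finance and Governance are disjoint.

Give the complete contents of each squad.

Finance = {Eitan, Hira}; Governance = {Yara}; Infra = {Hira}

From (4): Eitan ∉ Governance.
Suppose Yara ∈ Finance: no assignment then satisfies all the clues, so Yara ∉ Finance.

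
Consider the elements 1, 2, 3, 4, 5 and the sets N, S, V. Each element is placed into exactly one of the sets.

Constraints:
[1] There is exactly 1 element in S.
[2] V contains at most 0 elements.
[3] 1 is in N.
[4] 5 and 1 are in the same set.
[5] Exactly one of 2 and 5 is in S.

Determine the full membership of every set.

N = {1, 3, 4, 5}; S = {2}; V = {}

From (3): 1 ∈ N.
(2): V already has 0, so the rest are out.
(4): 5 matches 1: 5 ∈ N.
(5) (exactly one): 2 ∈ S.
(1): S already has 1, so the rest are out.
Only one set left: 3 ∈ N.
Only one set left: 4 ∈ N.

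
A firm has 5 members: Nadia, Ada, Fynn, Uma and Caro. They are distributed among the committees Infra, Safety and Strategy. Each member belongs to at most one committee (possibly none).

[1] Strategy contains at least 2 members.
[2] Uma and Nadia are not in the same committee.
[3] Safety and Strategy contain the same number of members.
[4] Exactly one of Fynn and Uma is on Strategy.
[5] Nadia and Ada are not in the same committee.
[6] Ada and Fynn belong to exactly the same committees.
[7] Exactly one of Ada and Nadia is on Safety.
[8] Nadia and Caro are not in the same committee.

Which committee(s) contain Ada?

Ada: Safety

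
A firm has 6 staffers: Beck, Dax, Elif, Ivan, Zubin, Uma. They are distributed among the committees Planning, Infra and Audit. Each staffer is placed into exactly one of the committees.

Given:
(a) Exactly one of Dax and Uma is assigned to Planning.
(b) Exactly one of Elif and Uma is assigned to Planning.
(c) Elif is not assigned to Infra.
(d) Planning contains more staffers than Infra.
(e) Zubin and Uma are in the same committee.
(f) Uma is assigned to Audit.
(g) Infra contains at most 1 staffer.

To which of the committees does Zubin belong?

From (c): Elif ∉ Infra.
From (f): Uma ∈ Audit.
(a) (exactly one): Dax ∈ Planning.
(b) (exactly one): Elif ∈ Planning.
(e): Zubin matches Uma: Zubin ∉ Planning.
(e): Zubin matches Uma: Zubin ∉ Infra.
(e): Zubin matches Uma: Zubin ∈ Audit.

Zubin: Audit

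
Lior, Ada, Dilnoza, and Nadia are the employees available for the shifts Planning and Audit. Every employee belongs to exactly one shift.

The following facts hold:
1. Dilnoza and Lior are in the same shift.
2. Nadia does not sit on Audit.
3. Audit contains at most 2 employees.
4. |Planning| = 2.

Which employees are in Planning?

From (2): Nadia ∉ Audit.
Only one shift left: Nadia ∈ Planning.
Suppose Lior ∈ Planning: no assignment then satisfies all the clues, so Lior ∉ Planning.

Planning = {Ada, Nadia}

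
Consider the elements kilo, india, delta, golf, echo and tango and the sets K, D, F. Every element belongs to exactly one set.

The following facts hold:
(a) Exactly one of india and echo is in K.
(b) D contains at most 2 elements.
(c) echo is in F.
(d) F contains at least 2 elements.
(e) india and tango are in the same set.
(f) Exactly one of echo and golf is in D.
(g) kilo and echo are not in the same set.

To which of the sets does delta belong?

delta: F

From (c): echo ∈ F.
(a) (exactly one): india ∈ K.
(e): tango matches india: tango ∈ K.
(f) (exactly one): golf ∈ D.
(g): kilo ∉ F.
(d): only 2 candidates remain for F, so all are in.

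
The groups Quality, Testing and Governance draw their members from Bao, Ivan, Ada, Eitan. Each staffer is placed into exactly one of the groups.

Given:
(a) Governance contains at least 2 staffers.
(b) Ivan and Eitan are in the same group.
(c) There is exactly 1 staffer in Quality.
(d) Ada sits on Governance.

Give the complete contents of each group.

Quality = {Bao}; Testing = {}; Governance = {Ada, Eitan, Ivan}

From (d): Ada ∈ Governance.
Suppose Bao ∉ Quality: no assignment then satisfies all the clues, so Bao ∈ Quality.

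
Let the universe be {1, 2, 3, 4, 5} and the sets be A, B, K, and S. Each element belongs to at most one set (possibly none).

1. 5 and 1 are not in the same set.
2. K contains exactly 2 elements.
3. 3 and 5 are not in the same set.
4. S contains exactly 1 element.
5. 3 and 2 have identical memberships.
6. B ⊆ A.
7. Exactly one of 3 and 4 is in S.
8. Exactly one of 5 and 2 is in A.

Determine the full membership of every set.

A = {5}; B = {}; K = {2, 3}; S = {4}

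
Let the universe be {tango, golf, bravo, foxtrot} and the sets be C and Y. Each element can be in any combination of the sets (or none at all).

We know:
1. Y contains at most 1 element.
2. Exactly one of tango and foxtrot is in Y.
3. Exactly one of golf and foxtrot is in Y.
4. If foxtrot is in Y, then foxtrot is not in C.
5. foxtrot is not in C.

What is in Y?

Y = {foxtrot}

From (5): foxtrot ∉ C.
Suppose tango ∈ Y: no assignment then satisfies all the clues, so tango ∉ Y.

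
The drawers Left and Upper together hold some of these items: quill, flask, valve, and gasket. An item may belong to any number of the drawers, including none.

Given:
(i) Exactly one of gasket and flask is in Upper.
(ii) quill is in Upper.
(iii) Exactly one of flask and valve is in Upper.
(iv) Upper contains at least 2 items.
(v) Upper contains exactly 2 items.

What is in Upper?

Upper = {flask, quill}

From (ii): quill ∈ Upper.
Suppose flask ∉ Upper: no assignment then satisfies all the clues, so flask ∈ Upper.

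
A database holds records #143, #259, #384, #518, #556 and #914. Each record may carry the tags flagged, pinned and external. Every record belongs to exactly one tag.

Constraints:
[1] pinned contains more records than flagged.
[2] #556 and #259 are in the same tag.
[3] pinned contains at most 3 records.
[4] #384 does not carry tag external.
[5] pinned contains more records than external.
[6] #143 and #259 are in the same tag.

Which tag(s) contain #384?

#384: flagged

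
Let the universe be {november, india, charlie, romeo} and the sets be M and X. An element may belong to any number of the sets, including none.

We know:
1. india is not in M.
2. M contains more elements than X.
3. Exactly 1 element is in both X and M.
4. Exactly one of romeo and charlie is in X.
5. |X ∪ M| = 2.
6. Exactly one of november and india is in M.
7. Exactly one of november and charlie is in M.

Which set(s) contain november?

From (1): india ∉ M.
(6) (exactly one): november ∈ M.
(7) (exactly one): charlie ∉ M.
Suppose november ∈ X: no assignment then satisfies all the clues, so november ∉ X.

november: M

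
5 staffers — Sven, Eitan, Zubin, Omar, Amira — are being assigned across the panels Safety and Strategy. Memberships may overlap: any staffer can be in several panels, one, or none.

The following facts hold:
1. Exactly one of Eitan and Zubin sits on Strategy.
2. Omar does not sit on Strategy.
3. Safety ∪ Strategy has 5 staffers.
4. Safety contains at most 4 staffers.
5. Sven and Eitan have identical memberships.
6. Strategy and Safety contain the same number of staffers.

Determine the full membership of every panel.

Safety = {Amira, Omar, Zubin}; Strategy = {Amira, Eitan, Sven}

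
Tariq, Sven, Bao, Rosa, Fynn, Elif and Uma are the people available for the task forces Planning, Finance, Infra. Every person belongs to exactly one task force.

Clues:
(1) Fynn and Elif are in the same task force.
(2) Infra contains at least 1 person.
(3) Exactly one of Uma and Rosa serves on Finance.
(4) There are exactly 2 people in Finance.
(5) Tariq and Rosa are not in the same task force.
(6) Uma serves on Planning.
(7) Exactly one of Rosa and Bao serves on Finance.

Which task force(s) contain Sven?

Sven: Finance

From (6): Uma ∈ Planning.
(3) (exactly one): Rosa ∈ Finance.
(5): Tariq ∉ Finance.
(7) (exactly one): Bao ∉ Finance.
Suppose Sven ∈ Planning: no assignment then satisfies all the clues, so Sven ∉ Planning.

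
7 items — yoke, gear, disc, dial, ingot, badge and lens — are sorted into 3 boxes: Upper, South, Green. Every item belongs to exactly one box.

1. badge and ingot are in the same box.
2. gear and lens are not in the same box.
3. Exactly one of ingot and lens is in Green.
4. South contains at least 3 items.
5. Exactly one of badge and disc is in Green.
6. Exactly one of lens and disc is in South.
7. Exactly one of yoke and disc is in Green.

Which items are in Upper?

Upper = {lens}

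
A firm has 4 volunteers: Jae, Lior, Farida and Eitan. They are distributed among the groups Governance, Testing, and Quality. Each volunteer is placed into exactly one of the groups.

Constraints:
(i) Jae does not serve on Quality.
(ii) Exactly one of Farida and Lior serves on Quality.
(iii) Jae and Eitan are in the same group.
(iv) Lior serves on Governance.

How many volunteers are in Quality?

From (i): Jae ∉ Quality.
From (iv): Lior ∈ Governance.
(ii) (exactly one): Farida ∈ Quality.
(iii): Eitan matches Jae: Eitan ∉ Quality.

1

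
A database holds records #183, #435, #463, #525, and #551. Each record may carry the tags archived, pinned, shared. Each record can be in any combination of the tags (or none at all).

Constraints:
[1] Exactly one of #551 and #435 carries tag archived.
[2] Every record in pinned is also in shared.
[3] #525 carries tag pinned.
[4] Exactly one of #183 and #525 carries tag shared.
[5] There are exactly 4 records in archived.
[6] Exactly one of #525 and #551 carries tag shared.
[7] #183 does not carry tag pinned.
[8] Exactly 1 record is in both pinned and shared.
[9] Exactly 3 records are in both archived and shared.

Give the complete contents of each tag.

archived = {#183, #435, #463, #525}; pinned = {#525}; shared = {#435, #463, #525}

From (3): #525 ∈ pinned.
From (7): #183 ∉ pinned.
(2) with #525 ∈ pinned: #525 ∈ shared.
(4) (exactly one): #183 ∉ shared.
(6) (exactly one): #551 ∉ shared.
(2) contrapositive: #551 ∉ pinned.
Suppose #183 ∉ archived: no assignment then satisfies all the clues, so #183 ∈ archived.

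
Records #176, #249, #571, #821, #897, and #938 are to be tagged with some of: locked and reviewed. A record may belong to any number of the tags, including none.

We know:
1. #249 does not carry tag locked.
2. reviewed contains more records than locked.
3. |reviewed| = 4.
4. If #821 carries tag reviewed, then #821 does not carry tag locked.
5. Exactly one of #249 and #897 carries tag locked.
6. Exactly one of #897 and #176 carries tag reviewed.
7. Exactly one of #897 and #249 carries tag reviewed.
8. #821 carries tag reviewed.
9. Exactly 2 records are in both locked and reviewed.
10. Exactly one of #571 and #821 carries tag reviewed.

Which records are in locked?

locked = {#176, #897, #938}

From (1): #249 ∉ locked.
From (8): #821 ∈ reviewed.
(4): #821 ∉ locked.
(5) (exactly one): #897 ∈ locked.
(10) (exactly one): #571 ∉ reviewed.
Suppose #176 ∉ locked: no assignment then satisfies all the clues, so #176 ∈ locked.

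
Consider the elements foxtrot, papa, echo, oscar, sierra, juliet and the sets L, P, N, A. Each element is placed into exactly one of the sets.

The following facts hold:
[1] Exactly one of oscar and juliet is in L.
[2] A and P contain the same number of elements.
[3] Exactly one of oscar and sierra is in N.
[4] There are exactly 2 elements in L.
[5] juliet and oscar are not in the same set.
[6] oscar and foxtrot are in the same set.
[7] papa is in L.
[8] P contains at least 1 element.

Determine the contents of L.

L = {juliet, papa}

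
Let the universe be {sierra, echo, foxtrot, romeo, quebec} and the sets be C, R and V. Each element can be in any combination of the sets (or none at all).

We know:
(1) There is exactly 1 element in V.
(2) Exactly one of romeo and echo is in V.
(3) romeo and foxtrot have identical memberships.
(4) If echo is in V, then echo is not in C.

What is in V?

V = {echo}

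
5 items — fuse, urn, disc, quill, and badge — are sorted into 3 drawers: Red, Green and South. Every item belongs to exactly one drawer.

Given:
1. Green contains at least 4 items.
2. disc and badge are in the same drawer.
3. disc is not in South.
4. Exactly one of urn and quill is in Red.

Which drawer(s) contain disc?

disc: Green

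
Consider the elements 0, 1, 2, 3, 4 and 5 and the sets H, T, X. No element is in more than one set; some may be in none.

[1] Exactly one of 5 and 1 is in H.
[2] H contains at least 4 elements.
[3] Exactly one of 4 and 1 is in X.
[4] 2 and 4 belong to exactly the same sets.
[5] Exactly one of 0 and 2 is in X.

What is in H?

H = {2, 3, 4, 5}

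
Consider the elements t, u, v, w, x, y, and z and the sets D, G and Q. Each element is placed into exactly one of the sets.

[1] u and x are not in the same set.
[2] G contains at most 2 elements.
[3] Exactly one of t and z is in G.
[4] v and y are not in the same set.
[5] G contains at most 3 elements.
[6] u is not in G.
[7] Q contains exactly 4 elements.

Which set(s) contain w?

w: Q

From (6): u ∉ G.
Suppose w ∈ D: no assignment then satisfies all the clues, so w ∉ D.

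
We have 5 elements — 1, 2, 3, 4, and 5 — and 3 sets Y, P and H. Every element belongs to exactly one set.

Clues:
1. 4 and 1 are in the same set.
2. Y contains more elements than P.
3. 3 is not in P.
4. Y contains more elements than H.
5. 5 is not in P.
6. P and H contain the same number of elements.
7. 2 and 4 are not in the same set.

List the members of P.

From (3): 3 ∉ P.
From (5): 5 ∉ P.
Suppose 1 ∈ P: no assignment then satisfies all the clues, so 1 ∉ P.

P = {2}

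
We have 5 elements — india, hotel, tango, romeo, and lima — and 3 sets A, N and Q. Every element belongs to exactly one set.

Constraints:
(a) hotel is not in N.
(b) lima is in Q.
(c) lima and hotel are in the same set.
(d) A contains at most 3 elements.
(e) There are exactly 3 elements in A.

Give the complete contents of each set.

A = {india, romeo, tango}; N = {}; Q = {hotel, lima}

From (a): hotel ∉ N.
From (b): lima ∈ Q.
(c): hotel matches lima: hotel ∉ A.
(c): hotel matches lima: hotel ∈ Q.
(e): only 3 candidates remain for A, so all are in.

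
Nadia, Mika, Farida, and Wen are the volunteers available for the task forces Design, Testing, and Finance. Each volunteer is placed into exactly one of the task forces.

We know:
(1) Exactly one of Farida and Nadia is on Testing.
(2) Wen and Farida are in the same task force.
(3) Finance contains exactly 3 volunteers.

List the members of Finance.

Finance = {Farida, Mika, Wen}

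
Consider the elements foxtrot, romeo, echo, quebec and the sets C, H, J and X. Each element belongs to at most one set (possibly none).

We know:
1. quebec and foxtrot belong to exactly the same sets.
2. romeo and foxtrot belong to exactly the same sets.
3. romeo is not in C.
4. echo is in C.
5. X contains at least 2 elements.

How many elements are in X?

From (3): romeo ∉ C.
From (4): echo ∈ C.
(2): foxtrot matches romeo: foxtrot ∉ C.
(1): quebec matches foxtrot: quebec ∉ C.
Suppose foxtrot ∈ H: no assignment then satisfies all the clues, so foxtrot ∉ H.

3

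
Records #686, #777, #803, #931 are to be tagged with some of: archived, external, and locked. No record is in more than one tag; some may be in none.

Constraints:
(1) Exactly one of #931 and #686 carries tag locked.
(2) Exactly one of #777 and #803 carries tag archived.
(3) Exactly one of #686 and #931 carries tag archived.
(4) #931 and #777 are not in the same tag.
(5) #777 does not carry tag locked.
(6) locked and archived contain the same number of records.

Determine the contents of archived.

From (5): #777 ∉ locked.
Suppose #686 ∉ archived: no assignment then satisfies all the clues, so #686 ∈ archived.

archived = {#686, #777}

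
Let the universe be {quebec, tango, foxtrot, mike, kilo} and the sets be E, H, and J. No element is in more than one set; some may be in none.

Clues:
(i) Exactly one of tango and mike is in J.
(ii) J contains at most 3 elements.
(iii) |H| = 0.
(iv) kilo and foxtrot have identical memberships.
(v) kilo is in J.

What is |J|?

3

From (v): kilo ∈ J.
(iii): H already has 0, so the rest are out.
(iv): foxtrot matches kilo: foxtrot ∉ E.
(iv): foxtrot matches kilo: foxtrot ∈ J.
Suppose quebec ∈ J: no assignment then satisfies all the clues, so quebec ∉ J.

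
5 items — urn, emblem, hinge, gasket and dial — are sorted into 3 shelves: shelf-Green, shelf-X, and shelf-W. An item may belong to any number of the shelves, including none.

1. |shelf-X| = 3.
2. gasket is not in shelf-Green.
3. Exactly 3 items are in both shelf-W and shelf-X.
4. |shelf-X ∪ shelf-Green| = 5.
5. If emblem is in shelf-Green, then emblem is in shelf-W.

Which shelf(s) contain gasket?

gasket: shelf-W, shelf-X

From (2): gasket ∉ shelf-Green.
Suppose gasket ∉ shelf-X: no assignment then satisfies all the clues, so gasket ∈ shelf-X.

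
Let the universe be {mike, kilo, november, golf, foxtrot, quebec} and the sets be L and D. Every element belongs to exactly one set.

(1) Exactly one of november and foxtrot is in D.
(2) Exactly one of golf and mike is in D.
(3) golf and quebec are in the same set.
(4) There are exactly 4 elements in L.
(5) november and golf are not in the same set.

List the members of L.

L = {foxtrot, golf, kilo, quebec}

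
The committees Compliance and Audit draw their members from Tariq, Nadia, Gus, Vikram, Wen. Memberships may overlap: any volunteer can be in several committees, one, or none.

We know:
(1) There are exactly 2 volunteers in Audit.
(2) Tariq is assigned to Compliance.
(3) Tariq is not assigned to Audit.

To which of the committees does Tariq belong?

Tariq: Compliance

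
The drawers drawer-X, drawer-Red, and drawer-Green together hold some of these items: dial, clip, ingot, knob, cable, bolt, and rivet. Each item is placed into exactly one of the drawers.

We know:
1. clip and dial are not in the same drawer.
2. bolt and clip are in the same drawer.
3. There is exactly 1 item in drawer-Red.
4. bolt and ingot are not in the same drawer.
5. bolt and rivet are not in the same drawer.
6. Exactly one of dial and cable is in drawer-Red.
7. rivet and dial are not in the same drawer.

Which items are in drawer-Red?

drawer-Red = {dial}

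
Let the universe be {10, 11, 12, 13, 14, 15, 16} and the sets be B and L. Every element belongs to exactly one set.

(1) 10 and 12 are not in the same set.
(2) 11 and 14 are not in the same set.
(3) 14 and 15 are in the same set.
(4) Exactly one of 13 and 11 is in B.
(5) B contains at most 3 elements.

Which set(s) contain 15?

15: L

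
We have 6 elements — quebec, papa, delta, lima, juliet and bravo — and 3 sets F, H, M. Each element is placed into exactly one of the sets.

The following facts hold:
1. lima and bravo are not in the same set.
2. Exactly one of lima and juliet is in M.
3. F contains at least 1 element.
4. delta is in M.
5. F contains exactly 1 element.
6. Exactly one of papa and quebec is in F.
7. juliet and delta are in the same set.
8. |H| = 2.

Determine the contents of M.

M = {bravo, delta, juliet}

From (4): delta ∈ M.
(7): juliet matches delta: juliet ∉ F.
(7): juliet matches delta: juliet ∉ H.
(7): juliet matches delta: juliet ∈ M.
(2) (exactly one): lima ∉ M.
Suppose quebec ∈ M: no assignment then satisfies all the clues, so quebec ∉ M.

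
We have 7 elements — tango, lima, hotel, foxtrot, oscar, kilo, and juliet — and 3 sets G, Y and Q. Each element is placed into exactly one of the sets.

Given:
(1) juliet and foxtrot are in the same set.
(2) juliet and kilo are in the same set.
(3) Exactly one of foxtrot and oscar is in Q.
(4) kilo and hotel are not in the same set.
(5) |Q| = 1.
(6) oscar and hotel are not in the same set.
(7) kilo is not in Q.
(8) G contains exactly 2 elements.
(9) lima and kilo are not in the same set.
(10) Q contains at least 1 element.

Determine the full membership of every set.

G = {hotel, lima}; Y = {foxtrot, juliet, kilo, tango}; Q = {oscar}

From (7): kilo ∉ Q.
(2): juliet matches kilo: juliet ∉ Q.
(1): foxtrot matches juliet: foxtrot ∉ Q.
(3) (exactly one): oscar ∈ Q.
(5): Q already has 1, so the rest are out.
Suppose tango ∈ G: no assignment then satisfies all the clues, so tango ∉ G.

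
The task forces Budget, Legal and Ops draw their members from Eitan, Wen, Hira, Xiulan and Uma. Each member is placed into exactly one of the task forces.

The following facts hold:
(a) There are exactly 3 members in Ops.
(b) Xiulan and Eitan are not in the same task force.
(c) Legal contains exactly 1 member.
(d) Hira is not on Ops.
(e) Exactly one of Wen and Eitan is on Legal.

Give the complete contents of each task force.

Budget = {Hira}; Legal = {Eitan}; Ops = {Uma, Wen, Xiulan}

From (d): Hira ∉ Ops.
Suppose Eitan ∈ Budget: no assignment then satisfies all the clues, so Eitan ∉ Budget.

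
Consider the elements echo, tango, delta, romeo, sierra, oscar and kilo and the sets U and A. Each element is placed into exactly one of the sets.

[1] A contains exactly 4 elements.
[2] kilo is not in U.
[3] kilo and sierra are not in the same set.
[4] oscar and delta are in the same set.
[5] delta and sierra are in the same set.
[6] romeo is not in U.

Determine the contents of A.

From (2): kilo ∉ U.
From (6): romeo ∉ U.
Only one set left: romeo ∈ A.
Only one set left: kilo ∈ A.
(3): sierra ∉ A.
(5): delta matches sierra: delta ∉ A.
Only one set left: delta ∈ U.
Only one set left: sierra ∈ U.
(4): oscar matches delta: oscar ∈ U.
(1): only 4 candidates remain for A, so all are in.

A = {echo, kilo, romeo, tango}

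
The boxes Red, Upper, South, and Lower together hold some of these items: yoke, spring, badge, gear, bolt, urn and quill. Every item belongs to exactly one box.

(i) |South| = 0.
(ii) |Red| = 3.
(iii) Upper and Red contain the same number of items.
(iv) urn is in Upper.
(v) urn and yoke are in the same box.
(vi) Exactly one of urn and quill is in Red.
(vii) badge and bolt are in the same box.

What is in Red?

Red = {badge, bolt, quill}

From (iv): urn ∈ Upper.
(i): South already has 0, so the rest are out.
(v): yoke matches urn: yoke ∉ Red.
(v): yoke matches urn: yoke ∈ Upper.
(vi) (exactly one): quill ∈ Red.
Suppose spring ∈ Red: no assignment then satisfies all the clues, so spring ∉ Red.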